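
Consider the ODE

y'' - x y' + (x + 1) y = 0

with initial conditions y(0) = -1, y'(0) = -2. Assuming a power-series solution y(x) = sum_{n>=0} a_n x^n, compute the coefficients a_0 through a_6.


Ansatz: y(x) = sum_{n>=0} a_n x^n, so y'(x) = sum_{n>=1} n a_n x^(n-1) and y''(x) = sum_{n>=2} n(n-1) a_n x^(n-2).
Substitute into P(x) y'' + Q(x) y' + R(x) y = 0 with P(x) = 1, Q(x) = -x, R(x) = x + 1, and match powers of x.
Initial conditions: a_0 = -1, a_1 = -2.
Setting the coefficient of each power of x to zero and solving order by order (substituting the coefficients already found):
  x^0: 2 a_2 + a_0 = 0  ->  2 a_2 = -a_0 = 1  ->  a_2 = 1/2
  x^1: 6 a_3 + a_0 = 0  ->  6 a_3 = -a_0 = 1  ->  a_3 = 1/6
  x^2: 12 a_4 - a_2 + a_1 = 0  ->  12 a_4 = a_2 - a_1 = 5/2  ->  a_4 = 5/24
  x^3: 20 a_5 - 2 a_3 + a_2 = 0  ->  20 a_5 = 2 a_3 - a_2 = -1/6  ->  a_5 = -1/120
  x^4: 30 a_6 - 3 a_4 + a_3 = 0  ->  30 a_6 = 3 a_4 - a_3 = 11/24  ->  a_6 = 11/720
Truncated series: y(x) = -1 - 2 x + (1/2) x^2 + (1/6) x^3 + (5/24) x^4 - (1/120) x^5 + (11/720) x^6 + O(x^7).

a_0 = -1; a_1 = -2; a_2 = 1/2; a_3 = 1/6; a_4 = 5/24; a_5 = -1/120; a_6 = 11/720


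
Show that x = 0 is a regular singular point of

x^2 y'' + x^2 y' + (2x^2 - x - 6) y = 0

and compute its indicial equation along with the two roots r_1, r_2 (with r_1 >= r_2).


Divide by x^2 to reach normal form y'' + P_1(x) y' + P_2(x) y = 0 with P_1(x) = 1 and P_2(x) = 2 - 1/x - 6/x^2.
x = 0 is a singular point because the y-coefficient 2 - 1/x - 6/x^2 has a pole at x = 0.
It is a regular singular point because x P_1(x) = p(x) = x and x^2 P_2(x) = q(x) = 2x^2 - x - 6 are polynomials, hence analytic at x = 0.
p(0) = 0,  q(0) = -6.
Indicial equation: r(r-1) + p(0) r + q(0) = 0, i.e. r^2 + (p(0) - 1) r + q(0) = 0, i.e. r^2 - 1 r - 6 = 0.
Discriminant: (-1)^2 - 4(-6) = 25, so r = (1 ± 5)/2.
Solving: r_1 = 3, r_2 = -2.

indicial: r^2 - 1 r - 6 = 0; roots r_1 = 3, r_2 = -2


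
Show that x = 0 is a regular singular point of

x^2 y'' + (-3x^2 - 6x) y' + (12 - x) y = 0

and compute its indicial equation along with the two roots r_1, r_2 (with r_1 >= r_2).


Divide by x^2 to reach normal form y'' + P_1(x) y' + P_2(x) y = 0 with P_1(x) = -3 - 6/x and P_2(x) = -1/x + 12/x^2.
x = 0 is a singular point because the y'-coefficient -3 - 6/x has a pole at x = 0 and the y-coefficient -1/x + 12/x^2 has a pole at x = 0.
It is a regular singular point because x P_1(x) = p(x) = -3x - 6 and x^2 P_2(x) = q(x) = 12 - x are polynomials, hence analytic at x = 0.
p(0) = -6,  q(0) = 12.
Indicial equation: r(r-1) + p(0) r + q(0) = 0, i.e. r^2 + (p(0) - 1) r + q(0) = 0, i.e. r^2 - 7 r + 12 = 0.
Discriminant: (-7)^2 - 4(12) = 1, so r = (7 ± 1)/2.
Solving: r_1 = 4, r_2 = 3.

indicial: r^2 - 7 r + 12 = 0; roots r_1 = 4, r_2 = 3


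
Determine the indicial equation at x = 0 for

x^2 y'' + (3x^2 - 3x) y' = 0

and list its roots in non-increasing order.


Divide by x^2 to reach normal form y'' + P_1(x) y' + P_2(x) y = 0 with P_1(x) = 3 - 3/x and P_2(x) = 0.
x = 0 is a singular point because the y'-coefficient 3 - 3/x has a pole at x = 0.
It is a regular singular point because x P_1(x) = p(x) = 3x - 3 and x^2 P_2(x) = q(x) = 0 are polynomials, hence analytic at x = 0.
p(0) = -3,  q(0) = 0.
Indicial equation: r(r-1) + p(0) r + q(0) = 0, i.e. r^2 + (p(0) - 1) r + q(0) = 0, i.e. r^2 - 4 r = 0.
Discriminant: (-4)^2 - 4(0) = 16, so r = (4 ± 4)/2.
Solving: r_1 = 4, r_2 = 0.

indicial: r^2 - 4 r = 0; roots r_1 = 4, r_2 = 0


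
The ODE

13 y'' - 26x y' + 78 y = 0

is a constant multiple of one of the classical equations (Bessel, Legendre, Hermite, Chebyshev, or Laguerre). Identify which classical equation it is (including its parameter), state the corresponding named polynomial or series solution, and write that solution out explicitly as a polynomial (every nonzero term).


All three coefficients share the factor 13; dividing through by 13 gives  y'' - 2x y' + 6 y = 0.
This matches the Hermite equation y'' - 2x y' + 2n y = 0 with 2n = 6, so n = 3; the polynomial solution is H_3(x).
With y = sum_k a_k x^k, matching x^k gives (k+2)(k+1) a_{k+2} = 2(k - n) a_k = 2(k - 3) a_k. The right side vanishes at k = 3, so the series with the parity of 3 terminates at degree 3.
Standard normalization: leading coefficient of H_n is 2^n, so a_3 = 2^3 = 8. Work downward with a_k = (k+1)(k+2) a_{k+2} / (2(k - n)):
  a_1 = (2)(3)(8) / (2(1 - 3)) = 48/(-4) = -12
Hence H_3(x) = 8 x^3 - 12 x.

H_3(x); series = 8 x^3 - 12 x


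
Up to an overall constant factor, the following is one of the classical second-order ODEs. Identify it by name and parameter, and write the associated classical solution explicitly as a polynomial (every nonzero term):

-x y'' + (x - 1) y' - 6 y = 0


All three coefficients share the factor -1; dividing through by -1 gives  x y'' + (1 - x) y' + 6 y = 0.
This matches the Laguerre equation x y'' + (1 - x) y' + n y = 0 with n = 6; the polynomial solution is L_6(x).
With y = sum_k a_k x^k, matching x^k gives (k+1)k a_{k+1} + (k+1) a_{k+1} - k a_k + n a_k = 0, i.e. (k+1)^2 a_{k+1} = (k - n) a_k = (k - 6) a_k. The right side vanishes at k = 6, so the series terminates at degree 6.
Standard normalization L_n(0) = 1 gives a_0 = 1. Work upward with a_{k+1} = (k - 6) a_k / (k+1)^2:
  a_1 = (0 - 6)(1) / 1^2 = -6/1 = -6
  a_2 = (1 - 6)(-6) / 2^2 = 30/4 = 15/2
  a_3 = (2 - 6)(15/2) / 3^2 = -30/9 = -10/3
  a_4 = (3 - 6)(-10/3) / 4^2 = 10/16 = 5/8
  a_5 = (4 - 6)(5/8) / 5^2 = (-5/4)/25 = -1/20
  a_6 = (5 - 6)(-1/20) / 6^2 = (1/20)/36 = 1/720
Hence L_6(x) = x^6/720 - x^5/20 + 5 x^4/8 - 10 x^3/3 + 15 x^2/2 - 6 x + 1.

L_6(x); series = x^6/720 - x^5/20 + 5 x^4/8 - 10 x^3/3 + 15 x^2/2 - 6 x + 1


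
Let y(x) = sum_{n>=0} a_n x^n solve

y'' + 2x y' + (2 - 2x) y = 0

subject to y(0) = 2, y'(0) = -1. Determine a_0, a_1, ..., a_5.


Ansatz: y(x) = sum_{n>=0} a_n x^n, so y'(x) = sum_{n>=1} n a_n x^(n-1) and y''(x) = sum_{n>=2} n(n-1) a_n x^(n-2).
Substitute into P(x) y'' + Q(x) y' + R(x) y = 0 with P(x) = 1, Q(x) = 2x, R(x) = 2 - 2x, and match powers of x.
Initial conditions: a_0 = 2, a_1 = -1.
Setting the coefficient of each power of x to zero and solving order by order (substituting the coefficients already found):
  x^0: 2 a_2 + 2 a_0 = 0  ->  2 a_2 = -2 a_0 = -4  ->  a_2 = -2
  x^1: 6 a_3 + 4 a_1 - 2 a_0 = 0  ->  6 a_3 = -4 a_1 + 2 a_0 = 8  ->  a_3 = 4/3
  x^2: 12 a_4 + 6 a_2 - 2 a_1 = 0  ->  12 a_4 = -6 a_2 + 2 a_1 = 10  ->  a_4 = 5/6
  x^3: 20 a_5 + 8 a_3 - 2 a_2 = 0  ->  20 a_5 = -8 a_3 + 2 a_2 = -44/3  ->  a_5 = -11/15
Truncated series: y(x) = 2 - x - 2 x^2 + (4/3) x^3 + (5/6) x^4 - (11/15) x^5 + O(x^6).

a_0 = 2; a_1 = -1; a_2 = -2; a_3 = 4/3; a_4 = 5/6; a_5 = -11/15


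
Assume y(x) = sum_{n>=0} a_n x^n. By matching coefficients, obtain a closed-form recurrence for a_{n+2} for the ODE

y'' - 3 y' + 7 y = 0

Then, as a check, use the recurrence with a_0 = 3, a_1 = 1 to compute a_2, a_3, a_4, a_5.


Substitute y = sum_n a_n x^n.
y''(x) has coefficient (n+2)(n+1) a_{n+2} at x^n;
-3 y'(x) has coefficient -3 (n+1) a_{n+1} at x^n;
7 y(x) has coefficient 7 a_n at x^n.
Matching x^n: (n+2)(n+1) a_{n+2} - 3 (n+1) a_{n+1} + 7 a_n = 0.
Thus a_{n+2} = [3 (n+1) a_{n+1} - 7 a_n] / ((n+1)(n+2)).

Check with a_0 = 3, a_1 = 1 (apply the recurrence for n = 0, 1, 2, 3): a_0 = 3, a_1 = 1, a_2 = -9, a_3 = -61/6, a_4 = -19/8, a_5 = 32/15.

a_(n+2) = [3 (n+1) a_(n+1) - 7 a_n] / ((n+1)(n+2)); check: a_0 = 3, a_1 = 1, a_2 = -9, a_3 = -61/6, a_4 = -19/8, a_5 = 32/15


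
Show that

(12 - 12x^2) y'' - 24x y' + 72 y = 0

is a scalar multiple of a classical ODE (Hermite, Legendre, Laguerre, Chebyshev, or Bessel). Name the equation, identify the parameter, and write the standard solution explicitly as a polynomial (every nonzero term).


All three coefficients share the factor 12; dividing through by 12 gives  (1 - x^2) y'' - 2x y' + 6 y = 0.
This matches the Legendre equation (1 - x^2) y'' - 2x y' + n(n+1) y = 0 (note the -2x y' term) with n(n+1) = 6, so n = 2; the polynomial solution is P_2(x).
With y = sum_k a_k x^k, matching x^k gives (k+2)(k+1) a_{k+2} = [k(k+1) - n(n+1)] a_k = (k - 2)(k + 3) a_k. The right side vanishes at k = 2, so the series with the parity of 2 terminates at degree 2.
Standard normalization (P_n(1) = 1): leading coefficient (2n)!/(2^n (n!)^2) = 24/(4*4) = 3/2, so a_2 = 3/2. Work downward with a_k = (k+1)(k+2) a_{k+2} / ((k - 2)(k + 3)):
  a_0 = (1)(2)(3/2) / ((0 - 2)(0 + 3)) = 3/(-6) = -1/2
Hence P_2(x) = 3 x^2/2 - 1/2.

P_2(x); series = 3 x^2/2 - 1/2


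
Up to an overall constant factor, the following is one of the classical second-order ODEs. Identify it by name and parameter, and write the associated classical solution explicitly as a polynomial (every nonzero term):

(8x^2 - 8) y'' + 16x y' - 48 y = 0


All three coefficients share the factor -8; dividing through by -8 gives  (1 - x^2) y'' - 2x y' + 6 y = 0.
This matches the Legendre equation (1 - x^2) y'' - 2x y' + n(n+1) y = 0 (note the -2x y' term) with n(n+1) = 6, so n = 2; the polynomial solution is P_2(x).
With y = sum_k a_k x^k, matching x^k gives (k+2)(k+1) a_{k+2} = [k(k+1) - n(n+1)] a_k = (k - 2)(k + 3) a_k. The right side vanishes at k = 2, so the series with the parity of 2 terminates at degree 2.
Standard normalization (P_n(1) = 1): leading coefficient (2n)!/(2^n (n!)^2) = 24/(4*4) = 3/2, so a_2 = 3/2. Work downward with a_k = (k+1)(k+2) a_{k+2} / ((k - 2)(k + 3)):
  a_0 = (1)(2)(3/2) / ((0 - 2)(0 + 3)) = 3/(-6) = -1/2
Hence P_2(x) = 3 x^2/2 - 1/2.

P_2(x); series = 3 x^2/2 - 1/2


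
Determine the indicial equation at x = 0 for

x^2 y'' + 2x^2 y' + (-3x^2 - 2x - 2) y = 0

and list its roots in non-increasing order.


Divide by x^2 to reach normal form y'' + P_1(x) y' + P_2(x) y = 0 with P_1(x) = 2 and P_2(x) = -3 - 2/x - 2/x^2.
x = 0 is a singular point because the y-coefficient -3 - 2/x - 2/x^2 has a pole at x = 0.
It is a regular singular point because x P_1(x) = p(x) = 2x and x^2 P_2(x) = q(x) = -3x^2 - 2x - 2 are polynomials, hence analytic at x = 0.
p(0) = 0,  q(0) = -2.
Indicial equation: r(r-1) + p(0) r + q(0) = 0, i.e. r^2 + (p(0) - 1) r + q(0) = 0, i.e. r^2 - 1 r - 2 = 0.
Discriminant: (-1)^2 - 4(-2) = 9, so r = (1 ± 3)/2.
Solving: r_1 = 2, r_2 = -1.

indicial: r^2 - 1 r - 2 = 0; roots r_1 = 2, r_2 = -1


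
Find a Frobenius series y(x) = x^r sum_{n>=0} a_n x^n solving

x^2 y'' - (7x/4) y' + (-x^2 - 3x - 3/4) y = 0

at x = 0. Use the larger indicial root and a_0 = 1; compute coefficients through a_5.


Write in Frobenius form y'' + (p(x)/x) y' + (q(x)/x^2) y = 0:
  p(x) = -7/4,  q(x) = -x^2 - 3x - 3/4.
Indicial equation: r(r-1) + (-7/4) r + (-3/4) = 0 -> roots r_1 = 3, r_2 = -1/4.
Take r = r_1 = 3. Let y(x) = x^r sum_{n>=0} a_n x^n with a_0 = 1.
Substitute y = x^r sum a_n x^n and match x^{r+n}. The recurrence is
  D(n) a_n - 3 a_{n-1} - 1 a_{n-2} = 0,  where D(n) = (r+n)(r+n-1) + (-7/4)(r+n) + (-3/4).
  a_n = [3 a_{n-1} + 1 a_{n-2}] / D(n).
Since the indicial polynomial factors as (r - r_1)(r - r_2), D(n) = (r_1 + n - r_1)(r_1 + n - r_2) = n(n + 13/4).
Evaluating step by step (a_0 = 1):
  n = 1: D(1) = 1(1 + 13/4) = 17/4; numerator = 3(1) = 3; a_1 = (3)/(17/4) = 12/17
  n = 2: D(2) = 2(2 + 13/4) = 21/2; numerator = 3(12/17) + 1(1) = 53/17; a_2 = (53/17)/(21/2) = 106/357
  n = 3: D(3) = 3(3 + 13/4) = 75/4; numerator = 3(106/357) + 1(12/17) = 190/119; a_3 = (190/119)/(75/4) = 152/1785
  n = 4: D(4) = 4(4 + 13/4) = 29; numerator = 3(152/1785) + 1(106/357) = 58/105; a_4 = (58/105)/(29) = 2/105
  n = 5: D(5) = 5(5 + 13/4) = 165/4; numerator = 3(2/105) + 1(152/1785) = 254/1785; a_5 = (254/1785)/(165/4) = 1016/294525

r = 3; a_0 = 1; a_1 = 12/17; a_2 = 106/357; a_3 = 152/1785; a_4 = 2/105; a_5 = 1016/294525


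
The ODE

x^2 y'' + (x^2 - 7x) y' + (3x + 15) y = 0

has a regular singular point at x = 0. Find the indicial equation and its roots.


Divide by x^2 to reach normal form y'' + P_1(x) y' + P_2(x) y = 0 with P_1(x) = 1 - 7/x and P_2(x) = 3/x + 15/x^2.
x = 0 is a singular point because the y'-coefficient 1 - 7/x has a pole at x = 0 and the y-coefficient 3/x + 15/x^2 has a pole at x = 0.
It is a regular singular point because x P_1(x) = p(x) = x - 7 and x^2 P_2(x) = q(x) = 3x + 15 are polynomials, hence analytic at x = 0.
p(0) = -7,  q(0) = 15.
Indicial equation: r(r-1) + p(0) r + q(0) = 0, i.e. r^2 + (p(0) - 1) r + q(0) = 0, i.e. r^2 - 8 r + 15 = 0.
Discriminant: (-8)^2 - 4(15) = 4, so r = (8 ± 2)/2.
Solving: r_1 = 5, r_2 = 3.

indicial: r^2 - 8 r + 15 = 0; roots r_1 = 5, r_2 = 3


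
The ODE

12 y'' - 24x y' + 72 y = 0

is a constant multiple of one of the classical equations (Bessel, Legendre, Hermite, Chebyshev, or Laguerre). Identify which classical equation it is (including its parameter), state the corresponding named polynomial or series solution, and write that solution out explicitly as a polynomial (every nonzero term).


All three coefficients share the factor 12; dividing through by 12 gives  y'' - 2x y' + 6 y = 0.
This matches the Hermite equation y'' - 2x y' + 2n y = 0 with 2n = 6, so n = 3; the polynomial solution is H_3(x).
With y = sum_k a_k x^k, matching x^k gives (k+2)(k+1) a_{k+2} = 2(k - n) a_k = 2(k - 3) a_k. The right side vanishes at k = 3, so the series with the parity of 3 terminates at degree 3.
Standard normalization: leading coefficient of H_n is 2^n, so a_3 = 2^3 = 8. Work downward with a_k = (k+1)(k+2) a_{k+2} / (2(k - n)):
  a_1 = (2)(3)(8) / (2(1 - 3)) = 48/(-4) = -12
Hence H_3(x) = 8 x^3 - 12 x.

H_3(x); series = 8 x^3 - 12 x


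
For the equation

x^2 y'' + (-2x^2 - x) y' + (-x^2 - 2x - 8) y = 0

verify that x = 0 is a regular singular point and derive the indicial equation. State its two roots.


Divide by x^2 to reach normal form y'' + P_1(x) y' + P_2(x) y = 0 with P_1(x) = -2 - 1/x and P_2(x) = -1 - 2/x - 8/x^2.
x = 0 is a singular point because the y'-coefficient -2 - 1/x has a pole at x = 0 and the y-coefficient -1 - 2/x - 8/x^2 has a pole at x = 0.
It is a regular singular point because x P_1(x) = p(x) = -2x - 1 and x^2 P_2(x) = q(x) = -x^2 - 2x - 8 are polynomials, hence analytic at x = 0.
p(0) = -1,  q(0) = -8.
Indicial equation: r(r-1) + p(0) r + q(0) = 0, i.e. r^2 + (p(0) - 1) r + q(0) = 0, i.e. r^2 - 2 r - 8 = 0.
Discriminant: (-2)^2 - 4(-8) = 36, so r = (2 ± 6)/2.
Solving: r_1 = 4, r_2 = -2.

indicial: r^2 - 2 r - 8 = 0; roots r_1 = 4, r_2 = -2


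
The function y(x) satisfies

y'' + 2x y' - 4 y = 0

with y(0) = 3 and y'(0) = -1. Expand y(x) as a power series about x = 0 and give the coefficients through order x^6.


Ansatz: y(x) = sum_{n>=0} a_n x^n, so y'(x) = sum_{n>=1} n a_n x^(n-1) and y''(x) = sum_{n>=2} n(n-1) a_n x^(n-2).
Substitute into P(x) y'' + Q(x) y' + R(x) y = 0 with P(x) = 1, Q(x) = 2x, R(x) = -4, and match powers of x.
Initial conditions: a_0 = 3, a_1 = -1.
Setting the coefficient of each power of x to zero and solving order by order (substituting the coefficients already found):
  x^0: 2 a_2 - 4 a_0 = 0  ->  2 a_2 = 4 a_0 = 12  ->  a_2 = 6
  x^1: 6 a_3 - 2 a_1 = 0  ->  6 a_3 = 2 a_1 = -2  ->  a_3 = -1/3
  x^2: 12 a_4 = 0  ->  a_4 = 0
  x^3: 20 a_5 + 2 a_3 = 0  ->  20 a_5 = -2 a_3 = 2/3  ->  a_5 = 1/30
  x^4: 30 a_6 + 4 a_4 = 0  ->  30 a_6 = -4 a_4 = 0  ->  a_6 = 0
Truncated series: y(x) = 3 - x + 6 x^2 - (1/3) x^3 + (1/30) x^5 + O(x^7).

a_0 = 3; a_1 = -1; a_2 = 6; a_3 = -1/3; a_4 = 0; a_5 = 1/30; a_6 = 0


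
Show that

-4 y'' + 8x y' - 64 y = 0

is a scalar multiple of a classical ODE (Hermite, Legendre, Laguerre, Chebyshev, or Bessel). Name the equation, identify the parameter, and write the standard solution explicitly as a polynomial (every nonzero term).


All three coefficients share the factor -4; dividing through by -4 gives  y'' - 2x y' + 16 y = 0.
This matches the Hermite equation y'' - 2x y' + 2n y = 0 with 2n = 16, so n = 8; the polynomial solution is H_8(x).
With y = sum_k a_k x^k, matching x^k gives (k+2)(k+1) a_{k+2} = 2(k - n) a_k = 2(k - 8) a_k. The right side vanishes at k = 8, so the series with the parity of 8 terminates at degree 8.
Standard normalization: leading coefficient of H_n is 2^n, so a_8 = 2^8 = 256. Work downward with a_k = (k+1)(k+2) a_{k+2} / (2(k - n)):
  a_6 = (7)(8)(256) / (2(6 - 8)) = 14336/(-4) = -3584
  a_4 = (5)(6)(-3584) / (2(4 - 8)) = -107520/(-8) = 13440
  a_2 = (3)(4)(13440) / (2(2 - 8)) = 161280/(-12) = -13440
  a_0 = (1)(2)(-13440) / (2(0 - 8)) = -26880/(-16) = 1680
Hence H_8(x) = 256 x^8 - 3584 x^6 + 13440 x^4 - 13440 x^2 + 1680.

H_8(x); series = 256 x^8 - 3584 x^6 + 13440 x^4 - 13440 x^2 + 1680


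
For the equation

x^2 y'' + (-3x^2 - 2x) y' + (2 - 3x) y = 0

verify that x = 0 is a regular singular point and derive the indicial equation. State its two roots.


Divide by x^2 to reach normal form y'' + P_1(x) y' + P_2(x) y = 0 with P_1(x) = -3 - 2/x and P_2(x) = -3/x + 2/x^2.
x = 0 is a singular point because the y'-coefficient -3 - 2/x has a pole at x = 0 and the y-coefficient -3/x + 2/x^2 has a pole at x = 0.
It is a regular singular point because x P_1(x) = p(x) = -3x - 2 and x^2 P_2(x) = q(x) = 2 - 3x are polynomials, hence analytic at x = 0.
p(0) = -2,  q(0) = 2.
Indicial equation: r(r-1) + p(0) r + q(0) = 0, i.e. r^2 + (p(0) - 1) r + q(0) = 0, i.e. r^2 - 3 r + 2 = 0.
Discriminant: (-3)^2 - 4(2) = 1, so r = (3 ± 1)/2.
Solving: r_1 = 2, r_2 = 1.

indicial: r^2 - 3 r + 2 = 0; roots r_1 = 2, r_2 = 1


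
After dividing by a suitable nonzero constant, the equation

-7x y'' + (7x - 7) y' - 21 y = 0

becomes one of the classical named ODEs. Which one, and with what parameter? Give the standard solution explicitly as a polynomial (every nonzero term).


All three coefficients share the factor -7; dividing through by -7 gives  x y'' + (1 - x) y' + 3 y = 0.
This matches the Laguerre equation x y'' + (1 - x) y' + n y = 0 with n = 3; the polynomial solution is L_3(x).
With y = sum_k a_k x^k, matching x^k gives (k+1)k a_{k+1} + (k+1) a_{k+1} - k a_k + n a_k = 0, i.e. (k+1)^2 a_{k+1} = (k - n) a_k = (k - 3) a_k. The right side vanishes at k = 3, so the series terminates at degree 3.
Standard normalization L_n(0) = 1 gives a_0 = 1. Work upward with a_{k+1} = (k - 3) a_k / (k+1)^2:
  a_1 = (0 - 3)(1) / 1^2 = -3/1 = -3
  a_2 = (1 - 3)(-3) / 2^2 = 6/4 = 3/2
  a_3 = (2 - 3)(3/2) / 3^2 = (-3/2)/9 = -1/6
Hence L_3(x) = -x^3/6 + 3 x^2/2 - 3 x + 1.

L_3(x); series = -x^3/6 + 3 x^2/2 - 3 x + 1


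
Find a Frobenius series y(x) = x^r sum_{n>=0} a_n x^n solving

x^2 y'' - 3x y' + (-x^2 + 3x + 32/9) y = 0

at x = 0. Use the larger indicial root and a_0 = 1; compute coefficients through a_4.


Write in Frobenius form y'' + (p(x)/x) y' + (q(x)/x^2) y = 0:
  p(x) = -3,  q(x) = -x^2 + 3x + 32/9.
Indicial equation: r(r-1) + (-3) r + (32/9) = 0 -> roots r_1 = 8/3, r_2 = 4/3.
Take r = r_1 = 8/3. Let y(x) = x^r sum_{n>=0} a_n x^n with a_0 = 1.
Substitute y = x^r sum a_n x^n and match x^{r+n}. The recurrence is
  D(n) a_n + 3 a_{n-1} - 1 a_{n-2} = 0,  where D(n) = (r+n)(r+n-1) + (-3)(r+n) + (32/9).
  a_n = [-3 a_{n-1} + 1 a_{n-2}] / D(n).
Since the indicial polynomial factors as (r - r_1)(r - r_2), D(n) = (r_1 + n - r_1)(r_1 + n - r_2) = n(n + 4/3).
Evaluating step by step (a_0 = 1):
  n = 1: D(1) = 1(1 + 4/3) = 7/3; numerator = -3(1) = -3; a_1 = (-3)/(7/3) = -9/7
  n = 2: D(2) = 2(2 + 4/3) = 20/3; numerator = -3(-9/7) + 1(1) = 34/7; a_2 = (34/7)/(20/3) = 51/70
  n = 3: D(3) = 3(3 + 4/3) = 13; numerator = -3(51/70) + 1(-9/7) = -243/70; a_3 = (-243/70)/(13) = -243/910
  n = 4: D(4) = 4(4 + 4/3) = 64/3; numerator = -3(-243/910) + 1(51/70) = 696/455; a_4 = (696/455)/(64/3) = 261/3640

r = 8/3; a_0 = 1; a_1 = -9/7; a_2 = 51/70; a_3 = -243/910; a_4 = 261/3640


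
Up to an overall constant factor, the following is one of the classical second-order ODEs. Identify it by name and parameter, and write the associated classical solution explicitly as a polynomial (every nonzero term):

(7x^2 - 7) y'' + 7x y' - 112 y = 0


All three coefficients share the factor -7; dividing through by -7 gives  (1 - x^2) y'' - x y' + 16 y = 0.
This matches the Chebyshev equation (1 - x^2) y'' - x y' + n^2 y = 0 (note the -x y' term, not -2x y') with n^2 = 16, so n = 4; the polynomial solution is T_4(x).
With y = sum_k a_k x^k, matching x^k gives (k+2)(k+1) a_{k+2} = (k^2 - n^2) a_k = (k - 4)(k + 4) a_k. The right side vanishes at k = 4, so the series with the parity of 4 terminates at degree 4.
Standard normalization: leading coefficient of T_n is 2^(n-1), so a_4 = 2^3 = 8. Work downward with a_k = (k+1)(k+2) a_{k+2} / ((k - 4)(k + 4)):
  a_2 = (3)(4)(8) / ((2 - 4)(2 + 4)) = 96/(-12) = -8
  a_0 = (1)(2)(-8) / ((0 - 4)(0 + 4)) = -16/(-16) = 1
Hence T_4(x) = 8 x^4 - 8 x^2 + 1.

T_4(x); series = 8 x^4 - 8 x^2 + 1


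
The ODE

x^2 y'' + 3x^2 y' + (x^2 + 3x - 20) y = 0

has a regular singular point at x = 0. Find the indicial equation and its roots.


Divide by x^2 to reach normal form y'' + P_1(x) y' + P_2(x) y = 0 with P_1(x) = 3 and P_2(x) = 1 + 3/x - 20/x^2.
x = 0 is a singular point because the y-coefficient 1 + 3/x - 20/x^2 has a pole at x = 0.
It is a regular singular point because x P_1(x) = p(x) = 3x and x^2 P_2(x) = q(x) = x^2 + 3x - 20 are polynomials, hence analytic at x = 0.
p(0) = 0,  q(0) = -20.
Indicial equation: r(r-1) + p(0) r + q(0) = 0, i.e. r^2 + (p(0) - 1) r + q(0) = 0, i.e. r^2 - 1 r - 20 = 0.
Discriminant: (-1)^2 - 4(-20) = 81, so r = (1 ± 9)/2.
Solving: r_1 = 5, r_2 = -4.

indicial: r^2 - 1 r - 20 = 0; roots r_1 = 5, r_2 = -4


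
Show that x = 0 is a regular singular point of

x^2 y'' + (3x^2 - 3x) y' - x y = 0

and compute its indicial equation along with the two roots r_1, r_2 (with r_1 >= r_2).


Divide by x^2 to reach normal form y'' + P_1(x) y' + P_2(x) y = 0 with P_1(x) = 3 - 3/x and P_2(x) = -1/x.
x = 0 is a singular point because the y'-coefficient 3 - 3/x has a pole at x = 0 and the y-coefficient -1/x has a pole at x = 0.
It is a regular singular point because x P_1(x) = p(x) = 3x - 3 and x^2 P_2(x) = q(x) = -x are polynomials, hence analytic at x = 0.
p(0) = -3,  q(0) = 0.
Indicial equation: r(r-1) + p(0) r + q(0) = 0, i.e. r^2 + (p(0) - 1) r + q(0) = 0, i.e. r^2 - 4 r = 0.
Discriminant: (-4)^2 - 4(0) = 16, so r = (4 ± 4)/2.
Solving: r_1 = 4, r_2 = 0.

indicial: r^2 - 4 r = 0; roots r_1 = 4, r_2 = 0


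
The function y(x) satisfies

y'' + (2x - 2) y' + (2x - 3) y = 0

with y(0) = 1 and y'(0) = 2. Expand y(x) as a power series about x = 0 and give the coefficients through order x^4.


Ansatz: y(x) = sum_{n>=0} a_n x^n, so y'(x) = sum_{n>=1} n a_n x^(n-1) and y''(x) = sum_{n>=2} n(n-1) a_n x^(n-2).
Substitute into P(x) y'' + Q(x) y' + R(x) y = 0 with P(x) = 1, Q(x) = 2x - 2, R(x) = 2x - 3, and match powers of x.
Initial conditions: a_0 = 1, a_1 = 2.
Setting the coefficient of each power of x to zero and solving order by order (substituting the coefficients already found):
  x^0: 2 a_2 - 2 a_1 - 3 a_0 = 0  ->  2 a_2 = 2 a_1 + 3 a_0 = 7  ->  a_2 = 7/2
  x^1: 6 a_3 - 4 a_2 - a_1 + 2 a_0 = 0  ->  6 a_3 = 4 a_2 + a_1 - 2 a_0 = 14  ->  a_3 = 7/3
  x^2: 12 a_4 - 6 a_3 + a_2 + 2 a_1 = 0  ->  12 a_4 = 6 a_3 - a_2 - 2 a_1 = 13/2  ->  a_4 = 13/24
Truncated series: y(x) = 1 + 2 x + (7/2) x^2 + (7/3) x^3 + (13/24) x^4 + O(x^5).

a_0 = 1; a_1 = 2; a_2 = 7/2; a_3 = 7/3; a_4 = 13/24


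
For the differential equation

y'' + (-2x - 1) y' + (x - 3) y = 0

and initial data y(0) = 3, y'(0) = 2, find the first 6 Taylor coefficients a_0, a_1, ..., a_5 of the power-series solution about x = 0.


Ansatz: y(x) = sum_{n>=0} a_n x^n, so y'(x) = sum_{n>=1} n a_n x^(n-1) and y''(x) = sum_{n>=2} n(n-1) a_n x^(n-2).
Substitute into P(x) y'' + Q(x) y' + R(x) y = 0 with P(x) = 1, Q(x) = -2x - 1, R(x) = x - 3, and match powers of x.
Initial conditions: a_0 = 3, a_1 = 2.
Setting the coefficient of each power of x to zero and solving order by order (substituting the coefficients already found):
  x^0: 2 a_2 - a_1 - 3 a_0 = 0  ->  2 a_2 = a_1 + 3 a_0 = 11  ->  a_2 = 11/2
  x^1: 6 a_3 - 2 a_2 - 5 a_1 + a_0 = 0  ->  6 a_3 = 2 a_2 + 5 a_1 - a_0 = 18  ->  a_3 = 3
  x^2: 12 a_4 - 3 a_3 - 7 a_2 + a_1 = 0  ->  12 a_4 = 3 a_3 + 7 a_2 - a_1 = 91/2  ->  a_4 = 91/24
  x^3: 20 a_5 - 4 a_4 - 9 a_3 + a_2 = 0  ->  20 a_5 = 4 a_4 + 9 a_3 - a_2 = 110/3  ->  a_5 = 11/6
Truncated series: y(x) = 3 + 2 x + (11/2) x^2 + 3 x^3 + (91/24) x^4 + (11/6) x^5 + O(x^6).

a_0 = 3; a_1 = 2; a_2 = 11/2; a_3 = 3; a_4 = 91/24; a_5 = 11/6


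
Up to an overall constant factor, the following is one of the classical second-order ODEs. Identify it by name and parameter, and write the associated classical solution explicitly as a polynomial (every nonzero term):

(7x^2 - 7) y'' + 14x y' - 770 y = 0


All three coefficients share the factor -7; dividing through by -7 gives  (1 - x^2) y'' - 2x y' + 110 y = 0.
This matches the Legendre equation (1 - x^2) y'' - 2x y' + n(n+1) y = 0 (note the -2x y' term) with n(n+1) = 110, so n = 10; the polynomial solution is P_10(x).
With y = sum_k a_k x^k, matching x^k gives (k+2)(k+1) a_{k+2} = [k(k+1) - n(n+1)] a_k = (k - 10)(k + 11) a_k. The right side vanishes at k = 10, so the series with the parity of 10 terminates at degree 10.
Standard normalization (P_n(1) = 1): leading coefficient (2n)!/(2^n (n!)^2) = 2432902008176640000/(1024*13168189440000) = 46189/256, so a_10 = 46189/256. Work downward with a_k = (k+1)(k+2) a_{k+2} / ((k - 10)(k + 11)):
  a_8 = (9)(10)(46189/256) / ((8 - 10)(8 + 11)) = (2078505/128)/(-38) = -109395/256
  a_6 = (7)(8)(-109395/256) / ((6 - 10)(6 + 11)) = (-765765/32)/(-68) = 45045/128
  a_4 = (5)(6)(45045/128) / ((4 - 10)(4 + 11)) = (675675/64)/(-90) = -15015/128
  a_2 = (3)(4)(-15015/128) / ((2 - 10)(2 + 11)) = (-45045/32)/(-104) = 3465/256
  a_0 = (1)(2)(3465/256) / ((0 - 10)(0 + 11)) = (3465/128)/(-110) = -63/256
Hence P_10(x) = 46189 x^10/256 - 109395 x^8/256 + 45045 x^6/128 - 15015 x^4/128 + 3465 x^2/256 - 63/256.

P_10(x); series = 46189 x^10/256 - 109395 x^8/256 + 45045 x^6/128 - 15015 x^4/128 + 3465 x^2/256 - 63/256


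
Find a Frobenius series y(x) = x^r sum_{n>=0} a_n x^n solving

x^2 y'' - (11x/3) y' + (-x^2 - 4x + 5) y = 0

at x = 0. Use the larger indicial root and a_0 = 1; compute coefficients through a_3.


Write in Frobenius form y'' + (p(x)/x) y' + (q(x)/x^2) y = 0:
  p(x) = -11/3,  q(x) = -x^2 - 4x + 5.
Indicial equation: r(r-1) + (-11/3) r + (5) = 0 -> roots r_1 = 3, r_2 = 5/3.
Take r = r_1 = 3. Let y(x) = x^r sum_{n>=0} a_n x^n with a_0 = 1.
Substitute y = x^r sum a_n x^n and match x^{r+n}. The recurrence is
  D(n) a_n - 4 a_{n-1} - 1 a_{n-2} = 0,  where D(n) = (r+n)(r+n-1) + (-11/3)(r+n) + (5).
  a_n = [4 a_{n-1} + 1 a_{n-2}] / D(n).
Since the indicial polynomial factors as (r - r_1)(r - r_2), D(n) = (r_1 + n - r_1)(r_1 + n - r_2) = n(n + 4/3).
Evaluating step by step (a_0 = 1):
  n = 1: D(1) = 1(1 + 4/3) = 7/3; numerator = 4(1) = 4; a_1 = (4)/(7/3) = 12/7
  n = 2: D(2) = 2(2 + 4/3) = 20/3; numerator = 4(12/7) + 1(1) = 55/7; a_2 = (55/7)/(20/3) = 33/28
  n = 3: D(3) = 3(3 + 4/3) = 13; numerator = 4(33/28) + 1(12/7) = 45/7; a_3 = (45/7)/(13) = 45/91

r = 3; a_0 = 1; a_1 = 12/7; a_2 = 33/28; a_3 = 45/91


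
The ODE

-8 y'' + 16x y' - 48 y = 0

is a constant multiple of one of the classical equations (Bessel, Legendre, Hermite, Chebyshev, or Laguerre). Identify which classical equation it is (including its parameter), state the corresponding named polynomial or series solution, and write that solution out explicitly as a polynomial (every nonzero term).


All three coefficients share the factor -8; dividing through by -8 gives  y'' - 2x y' + 6 y = 0.
This matches the Hermite equation y'' - 2x y' + 2n y = 0 with 2n = 6, so n = 3; the polynomial solution is H_3(x).
With y = sum_k a_k x^k, matching x^k gives (k+2)(k+1) a_{k+2} = 2(k - n) a_k = 2(k - 3) a_k. The right side vanishes at k = 3, so the series with the parity of 3 terminates at degree 3.
Standard normalization: leading coefficient of H_n is 2^n, so a_3 = 2^3 = 8. Work downward with a_k = (k+1)(k+2) a_{k+2} / (2(k - n)):
  a_1 = (2)(3)(8) / (2(1 - 3)) = 48/(-4) = -12
Hence H_3(x) = 8 x^3 - 12 x.

H_3(x); series = 8 x^3 - 12 x


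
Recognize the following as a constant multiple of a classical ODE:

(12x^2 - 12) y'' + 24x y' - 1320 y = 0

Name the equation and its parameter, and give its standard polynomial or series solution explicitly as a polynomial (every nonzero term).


All three coefficients share the factor -12; dividing through by -12 gives  (1 - x^2) y'' - 2x y' + 110 y = 0.
This matches the Legendre equation (1 - x^2) y'' - 2x y' + n(n+1) y = 0 (note the -2x y' term) with n(n+1) = 110, so n = 10; the polynomial solution is P_10(x).
With y = sum_k a_k x^k, matching x^k gives (k+2)(k+1) a_{k+2} = [k(k+1) - n(n+1)] a_k = (k - 10)(k + 11) a_k. The right side vanishes at k = 10, so the series with the parity of 10 terminates at degree 10.
Standard normalization (P_n(1) = 1): leading coefficient (2n)!/(2^n (n!)^2) = 2432902008176640000/(1024*13168189440000) = 46189/256, so a_10 = 46189/256. Work downward with a_k = (k+1)(k+2) a_{k+2} / ((k - 10)(k + 11)):
  a_8 = (9)(10)(46189/256) / ((8 - 10)(8 + 11)) = (2078505/128)/(-38) = -109395/256
  a_6 = (7)(8)(-109395/256) / ((6 - 10)(6 + 11)) = (-765765/32)/(-68) = 45045/128
  a_4 = (5)(6)(45045/128) / ((4 - 10)(4 + 11)) = (675675/64)/(-90) = -15015/128
  a_2 = (3)(4)(-15015/128) / ((2 - 10)(2 + 11)) = (-45045/32)/(-104) = 3465/256
  a_0 = (1)(2)(3465/256) / ((0 - 10)(0 + 11)) = (3465/128)/(-110) = -63/256
Hence P_10(x) = 46189 x^10/256 - 109395 x^8/256 + 45045 x^6/128 - 15015 x^4/128 + 3465 x^2/256 - 63/256.

P_10(x); series = 46189 x^10/256 - 109395 x^8/256 + 45045 x^6/128 - 15015 x^4/128 + 3465 x^2/256 - 63/256


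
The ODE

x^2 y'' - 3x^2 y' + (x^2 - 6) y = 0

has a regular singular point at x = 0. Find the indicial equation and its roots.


Divide by x^2 to reach normal form y'' + P_1(x) y' + P_2(x) y = 0 with P_1(x) = -3 and P_2(x) = 1 - 6/x^2.
x = 0 is a singular point because the y-coefficient 1 - 6/x^2 has a pole at x = 0.
It is a regular singular point because x P_1(x) = p(x) = -3x and x^2 P_2(x) = q(x) = x^2 - 6 are polynomials, hence analytic at x = 0.
p(0) = 0,  q(0) = -6.
Indicial equation: r(r-1) + p(0) r + q(0) = 0, i.e. r^2 + (p(0) - 1) r + q(0) = 0, i.e. r^2 - 1 r - 6 = 0.
Discriminant: (-1)^2 - 4(-6) = 25, so r = (1 ± 5)/2.
Solving: r_1 = 3, r_2 = -2.

indicial: r^2 - 1 r - 6 = 0; roots r_1 = 3, r_2 = -2


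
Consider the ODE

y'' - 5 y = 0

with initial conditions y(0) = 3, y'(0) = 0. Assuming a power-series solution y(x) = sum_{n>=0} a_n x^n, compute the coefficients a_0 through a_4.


Ansatz: y(x) = sum_{n>=0} a_n x^n, so y'(x) = sum_{n>=1} n a_n x^(n-1) and y''(x) = sum_{n>=2} n(n-1) a_n x^(n-2).
Substitute into P(x) y'' + Q(x) y' + R(x) y = 0 with P(x) = 1, Q(x) = 0, R(x) = -5, and match powers of x.
Initial conditions: a_0 = 3, a_1 = 0.
Setting the coefficient of each power of x to zero and solving order by order (substituting the coefficients already found):
  x^0: 2 a_2 - 5 a_0 = 0  ->  2 a_2 = 5 a_0 = 15  ->  a_2 = 15/2
  x^1: 6 a_3 - 5 a_1 = 0  ->  6 a_3 = 5 a_1 = 0  ->  a_3 = 0
  x^2: 12 a_4 - 5 a_2 = 0  ->  12 a_4 = 5 a_2 = 75/2  ->  a_4 = 25/8
Truncated series: y(x) = 3 + (15/2) x^2 + (25/8) x^4 + O(x^5).

a_0 = 3; a_1 = 0; a_2 = 15/2; a_3 = 0; a_4 = 25/8


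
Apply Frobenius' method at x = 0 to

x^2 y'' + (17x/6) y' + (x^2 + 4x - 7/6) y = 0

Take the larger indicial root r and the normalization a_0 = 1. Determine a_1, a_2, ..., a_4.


Write in Frobenius form y'' + (p(x)/x) y' + (q(x)/x^2) y = 0:
  p(x) = 17/6,  q(x) = x^2 + 4x - 7/6.
Indicial equation: r(r-1) + (17/6) r + (-7/6) = 0 -> roots r_1 = 1/2, r_2 = -7/3.
Take r = r_1 = 1/2. Let y(x) = x^r sum_{n>=0} a_n x^n with a_0 = 1.
Substitute y = x^r sum a_n x^n and match x^{r+n}. The recurrence is
  D(n) a_n + 4 a_{n-1} + 1 a_{n-2} = 0,  where D(n) = (r+n)(r+n-1) + (17/6)(r+n) + (-7/6).
  a_n = [-4 a_{n-1} - 1 a_{n-2}] / D(n).
Since the indicial polynomial factors as (r - r_1)(r - r_2), D(n) = (r_1 + n - r_1)(r_1 + n - r_2) = n(n + 17/6).
Evaluating step by step (a_0 = 1):
  n = 1: D(1) = 1(1 + 17/6) = 23/6; numerator = -4(1) = -4; a_1 = (-4)/(23/6) = -24/23
  n = 2: D(2) = 2(2 + 17/6) = 29/3; numerator = -4(-24/23) - 1(1) = 73/23; a_2 = (73/23)/(29/3) = 219/667
  n = 3: D(3) = 3(3 + 17/6) = 35/2; numerator = -4(219/667) - 1(-24/23) = -180/667; a_3 = (-180/667)/(35/2) = -72/4669
  n = 4: D(4) = 4(4 + 17/6) = 82/3; numerator = -4(-72/4669) - 1(219/667) = -1245/4669; a_4 = (-1245/4669)/(82/3) = -3735/382858

r = 1/2; a_0 = 1; a_1 = -24/23; a_2 = 219/667; a_3 = -72/4669; a_4 = -3735/382858


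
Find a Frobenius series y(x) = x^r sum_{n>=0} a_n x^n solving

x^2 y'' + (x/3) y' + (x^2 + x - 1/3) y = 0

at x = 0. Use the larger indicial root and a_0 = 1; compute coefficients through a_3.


Write in Frobenius form y'' + (p(x)/x) y' + (q(x)/x^2) y = 0:
  p(x) = 1/3,  q(x) = x^2 + x - 1/3.
Indicial equation: r(r-1) + (1/3) r + (-1/3) = 0 -> roots r_1 = 1, r_2 = -1/3.
Take r = r_1 = 1. Let y(x) = x^r sum_{n>=0} a_n x^n with a_0 = 1.
Substitute y = x^r sum a_n x^n and match x^{r+n}. The recurrence is
  D(n) a_n + 1 a_{n-1} + 1 a_{n-2} = 0,  where D(n) = (r+n)(r+n-1) + (1/3)(r+n) + (-1/3).
  a_n = [-1 a_{n-1} - 1 a_{n-2}] / D(n).
Since the indicial polynomial factors as (r - r_1)(r - r_2), D(n) = (r_1 + n - r_1)(r_1 + n - r_2) = n(n + 4/3).
Evaluating step by step (a_0 = 1):
  n = 1: D(1) = 1(1 + 4/3) = 7/3; numerator = -1(1) = -1; a_1 = (-1)/(7/3) = -3/7
  n = 2: D(2) = 2(2 + 4/3) = 20/3; numerator = -1(-3/7) - 1(1) = -4/7; a_2 = (-4/7)/(20/3) = -3/35
  n = 3: D(3) = 3(3 + 4/3) = 13; numerator = -1(-3/35) - 1(-3/7) = 18/35; a_3 = (18/35)/(13) = 18/455

r = 1; a_0 = 1; a_1 = -3/7; a_2 = -3/35; a_3 = 18/455


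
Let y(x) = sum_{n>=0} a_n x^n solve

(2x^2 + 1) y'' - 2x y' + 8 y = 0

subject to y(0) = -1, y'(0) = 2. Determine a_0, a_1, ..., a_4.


Ansatz: y(x) = sum_{n>=0} a_n x^n, so y'(x) = sum_{n>=1} n a_n x^(n-1) and y''(x) = sum_{n>=2} n(n-1) a_n x^(n-2).
Substitute into P(x) y'' + Q(x) y' + R(x) y = 0 with P(x) = 2x^2 + 1, Q(x) = -2x, R(x) = 8, and match powers of x.
Initial conditions: a_0 = -1, a_1 = 2.
Setting the coefficient of each power of x to zero and solving order by order (substituting the coefficients already found):
  x^0: 2 a_2 + 8 a_0 = 0  ->  2 a_2 = -8 a_0 = 8  ->  a_2 = 4
  x^1: 6 a_3 + 6 a_1 = 0  ->  6 a_3 = -6 a_1 = -12  ->  a_3 = -2
  x^2: 12 a_4 + 8 a_2 = 0  ->  12 a_4 = -8 a_2 = -32  ->  a_4 = -8/3
Truncated series: y(x) = -1 + 2 x + 4 x^2 - 2 x^3 - (8/3) x^4 + O(x^5).

a_0 = -1; a_1 = 2; a_2 = 4; a_3 = -2; a_4 = -8/3


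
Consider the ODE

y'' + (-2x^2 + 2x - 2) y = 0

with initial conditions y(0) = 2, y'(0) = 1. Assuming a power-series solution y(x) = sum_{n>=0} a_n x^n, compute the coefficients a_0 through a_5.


Ansatz: y(x) = sum_{n>=0} a_n x^n, so y'(x) = sum_{n>=1} n a_n x^(n-1) and y''(x) = sum_{n>=2} n(n-1) a_n x^(n-2).
Substitute into P(x) y'' + Q(x) y' + R(x) y = 0 with P(x) = 1, Q(x) = 0, R(x) = -2x^2 + 2x - 2, and match powers of x.
Initial conditions: a_0 = 2, a_1 = 1.
Setting the coefficient of each power of x to zero and solving order by order (substituting the coefficients already found):
  x^0: 2 a_2 - 2 a_0 = 0  ->  2 a_2 = 2 a_0 = 4  ->  a_2 = 2
  x^1: 6 a_3 - 2 a_1 + 2 a_0 = 0  ->  6 a_3 = 2 a_1 - 2 a_0 = -2  ->  a_3 = -1/3
  x^2: 12 a_4 - 2 a_2 + 2 a_1 - 2 a_0 = 0  ->  12 a_4 = 2 a_2 - 2 a_1 + 2 a_0 = 6  ->  a_4 = 1/2
  x^3: 20 a_5 - 2 a_3 + 2 a_2 - 2 a_1 = 0  ->  20 a_5 = 2 a_3 - 2 a_2 + 2 a_1 = -8/3  ->  a_5 = -2/15
Truncated series: y(x) = 2 + x + 2 x^2 - (1/3) x^3 + (1/2) x^4 - (2/15) x^5 + O(x^6).

a_0 = 2; a_1 = 1; a_2 = 2; a_3 = -1/3; a_4 = 1/2; a_5 = -2/15


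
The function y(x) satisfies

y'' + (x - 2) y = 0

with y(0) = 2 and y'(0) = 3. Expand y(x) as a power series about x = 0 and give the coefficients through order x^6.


Ansatz: y(x) = sum_{n>=0} a_n x^n, so y'(x) = sum_{n>=1} n a_n x^(n-1) and y''(x) = sum_{n>=2} n(n-1) a_n x^(n-2).
Substitute into P(x) y'' + Q(x) y' + R(x) y = 0 with P(x) = 1, Q(x) = 0, R(x) = x - 2, and match powers of x.
Initial conditions: a_0 = 2, a_1 = 3.
Setting the coefficient of each power of x to zero and solving order by order (substituting the coefficients already found):
  x^0: 2 a_2 - 2 a_0 = 0  ->  2 a_2 = 2 a_0 = 4  ->  a_2 = 2
  x^1: 6 a_3 - 2 a_1 + a_0 = 0  ->  6 a_3 = 2 a_1 - a_0 = 4  ->  a_3 = 2/3
  x^2: 12 a_4 - 2 a_2 + a_1 = 0  ->  12 a_4 = 2 a_2 - a_1 = 1  ->  a_4 = 1/12
  x^3: 20 a_5 - 2 a_3 + a_2 = 0  ->  20 a_5 = 2 a_3 - a_2 = -2/3  ->  a_5 = -1/30
  x^4: 30 a_6 - 2 a_4 + a_3 = 0  ->  30 a_6 = 2 a_4 - a_3 = -1/2  ->  a_6 = -1/60
Truncated series: y(x) = 2 + 3 x + 2 x^2 + (2/3) x^3 + (1/12) x^4 - (1/30) x^5 - (1/60) x^6 + O(x^7).

a_0 = 2; a_1 = 3; a_2 = 2; a_3 = 2/3; a_4 = 1/12; a_5 = -1/30; a_6 = -1/60


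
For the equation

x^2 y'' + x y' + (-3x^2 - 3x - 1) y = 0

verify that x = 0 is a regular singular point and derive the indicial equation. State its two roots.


Divide by x^2 to reach normal form y'' + P_1(x) y' + P_2(x) y = 0 with P_1(x) = 1/x and P_2(x) = -3 - 3/x - 1/x^2.
x = 0 is a singular point because the y'-coefficient 1/x has a pole at x = 0 and the y-coefficient -3 - 3/x - 1/x^2 has a pole at x = 0.
It is a regular singular point because x P_1(x) = p(x) = 1 and x^2 P_2(x) = q(x) = -3x^2 - 3x - 1 are polynomials, hence analytic at x = 0.
p(0) = 1,  q(0) = -1.
Indicial equation: r(r-1) + p(0) r + q(0) = 0, i.e. r^2 + (p(0) - 1) r + q(0) = 0, i.e. r^2 - 1 = 0.
Discriminant: (0)^2 - 4(-1) = 4, so r = (0 ± 2)/2.
Solving: r_1 = 1, r_2 = -1.

indicial: r^2 - 1 = 0; roots r_1 = 1, r_2 = -1


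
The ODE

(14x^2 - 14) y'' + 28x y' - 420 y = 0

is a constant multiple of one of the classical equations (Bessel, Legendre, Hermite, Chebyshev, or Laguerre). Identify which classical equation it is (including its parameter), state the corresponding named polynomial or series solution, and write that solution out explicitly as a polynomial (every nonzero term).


All three coefficients share the factor -14; dividing through by -14 gives  (1 - x^2) y'' - 2x y' + 30 y = 0.
This matches the Legendre equation (1 - x^2) y'' - 2x y' + n(n+1) y = 0 (note the -2x y' term) with n(n+1) = 30, so n = 5; the polynomial solution is P_5(x).
With y = sum_k a_k x^k, matching x^k gives (k+2)(k+1) a_{k+2} = [k(k+1) - n(n+1)] a_k = (k - 5)(k + 6) a_k. The right side vanishes at k = 5, so the series with the parity of 5 terminates at degree 5.
Standard normalization (P_n(1) = 1): leading coefficient (2n)!/(2^n (n!)^2) = 3628800/(32*14400) = 63/8, so a_5 = 63/8. Work downward with a_k = (k+1)(k+2) a_{k+2} / ((k - 5)(k + 6)):
  a_3 = (4)(5)(63/8) / ((3 - 5)(3 + 6)) = (315/2)/(-18) = -35/4
  a_1 = (2)(3)(-35/4) / ((1 - 5)(1 + 6)) = (-105/2)/(-28) = 15/8
Hence P_5(x) = 63 x^5/8 - 35 x^3/4 + 15 x/8.

P_5(x); series = 63 x^5/8 - 35 x^3/4 + 15 x/8


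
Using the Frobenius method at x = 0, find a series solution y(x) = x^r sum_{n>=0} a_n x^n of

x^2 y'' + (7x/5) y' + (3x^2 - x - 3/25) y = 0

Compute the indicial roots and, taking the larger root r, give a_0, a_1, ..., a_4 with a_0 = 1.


Write in Frobenius form y'' + (p(x)/x) y' + (q(x)/x^2) y = 0:
  p(x) = 7/5,  q(x) = 3x^2 - x - 3/25.
Indicial equation: r(r-1) + (7/5) r + (-3/25) = 0 -> roots r_1 = 1/5, r_2 = -3/5.
Take r = r_1 = 1/5. Let y(x) = x^r sum_{n>=0} a_n x^n with a_0 = 1.
Substitute y = x^r sum a_n x^n and match x^{r+n}. The recurrence is
  D(n) a_n - 1 a_{n-1} + 3 a_{n-2} = 0,  where D(n) = (r+n)(r+n-1) + (7/5)(r+n) + (-3/25).
  a_n = [1 a_{n-1} - 3 a_{n-2}] / D(n).
Since the indicial polynomial factors as (r - r_1)(r - r_2), D(n) = (r_1 + n - r_1)(r_1 + n - r_2) = n(n + 4/5).
Evaluating step by step (a_0 = 1):
  n = 1: D(1) = 1(1 + 4/5) = 9/5; numerator = 1(1) = 1; a_1 = (1)/(9/5) = 5/9
  n = 2: D(2) = 2(2 + 4/5) = 28/5; numerator = 1(5/9) - 3(1) = -22/9; a_2 = (-22/9)/(28/5) = -55/126
  n = 3: D(3) = 3(3 + 4/5) = 57/5; numerator = 1(-55/126) - 3(5/9) = -265/126; a_3 = (-265/126)/(57/5) = -1325/7182
  n = 4: D(4) = 4(4 + 4/5) = 96/5; numerator = 1(-1325/7182) - 3(-55/126) = 4040/3591; a_4 = (4040/3591)/(96/5) = 2525/43092

r = 1/5; a_0 = 1; a_1 = 5/9; a_2 = -55/126; a_3 = -1325/7182; a_4 = 2525/43092


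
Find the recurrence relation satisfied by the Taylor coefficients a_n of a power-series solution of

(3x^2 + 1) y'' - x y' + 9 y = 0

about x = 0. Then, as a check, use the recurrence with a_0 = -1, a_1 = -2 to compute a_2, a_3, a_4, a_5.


Substitute y = sum_n a_n x^n.
(1 + 3 x^2) y'' contributes (n+2)(n+1) a_{n+2} + 3 n(n-1) a_n at x^n.
-x y'(x) contributes -n a_n at x^n.
9 y(x) contributes 9 a_n at x^n.
Matching x^n: (n+2)(n+1) a_{n+2} + (3 n(n-1) - n + 9) a_n = 0.
Thus a_{n+2} = (-3 n(n-1) + n - 9) / ((n+1)(n+2)) * a_n.

Check with a_0 = -1, a_1 = -2 (apply the recurrence for n = 0, 1, 2, 3): a_0 = -1, a_1 = -2, a_2 = 9/2, a_3 = 8/3, a_4 = -39/8, a_5 = -16/5.

a_(n+2) = (-3 n(n-1) + n - 9) / ((n+1)(n+2)) * a_n; check: a_0 = -1, a_1 = -2, a_2 = 9/2, a_3 = 8/3, a_4 = -39/8, a_5 = -16/5
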